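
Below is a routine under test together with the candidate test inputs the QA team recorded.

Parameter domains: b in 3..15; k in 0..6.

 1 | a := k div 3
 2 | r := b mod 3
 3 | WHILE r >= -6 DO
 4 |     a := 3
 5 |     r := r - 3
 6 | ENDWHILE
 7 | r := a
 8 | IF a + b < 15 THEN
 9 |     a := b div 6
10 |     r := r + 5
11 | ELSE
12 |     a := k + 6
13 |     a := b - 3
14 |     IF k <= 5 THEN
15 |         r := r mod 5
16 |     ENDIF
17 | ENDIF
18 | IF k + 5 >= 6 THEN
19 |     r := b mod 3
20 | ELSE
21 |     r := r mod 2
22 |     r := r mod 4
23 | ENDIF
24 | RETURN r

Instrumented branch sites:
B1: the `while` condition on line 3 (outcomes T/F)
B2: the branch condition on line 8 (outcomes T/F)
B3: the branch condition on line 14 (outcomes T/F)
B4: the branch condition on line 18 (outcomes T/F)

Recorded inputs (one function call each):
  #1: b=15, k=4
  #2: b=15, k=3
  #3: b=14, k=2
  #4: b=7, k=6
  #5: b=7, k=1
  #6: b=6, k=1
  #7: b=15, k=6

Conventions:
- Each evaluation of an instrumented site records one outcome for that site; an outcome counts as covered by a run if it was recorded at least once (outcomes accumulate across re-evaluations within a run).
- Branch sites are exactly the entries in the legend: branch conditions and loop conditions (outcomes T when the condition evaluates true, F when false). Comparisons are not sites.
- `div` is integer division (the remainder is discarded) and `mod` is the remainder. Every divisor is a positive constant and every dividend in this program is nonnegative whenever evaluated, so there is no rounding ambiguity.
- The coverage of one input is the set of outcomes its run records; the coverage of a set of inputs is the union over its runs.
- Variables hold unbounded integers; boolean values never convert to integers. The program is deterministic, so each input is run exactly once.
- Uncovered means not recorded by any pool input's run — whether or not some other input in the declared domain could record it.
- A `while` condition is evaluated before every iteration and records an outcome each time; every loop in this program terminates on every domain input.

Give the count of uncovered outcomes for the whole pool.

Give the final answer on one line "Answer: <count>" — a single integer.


test 1 (b=15, k=4) hits B1=T, B1=F, B2=F, B3=T, B4=T
test 2 (b=15, k=3) hits B1=T, B1=F, B2=F, B3=T, B4=T
test 3 (b=14, k=2) hits B1=T, B1=F, B2=F, B3=T, B4=T
test 4 (b=7, k=6) hits B1=T, B1=F, B2=T, B4=T
test 5 (b=7, k=1) hits B1=T, B1=F, B2=T, B4=T
test 6 (b=6, k=1) hits B1=T, B1=F, B2=T, B4=T
test 7 (b=15, k=6) hits B1=T, B1=F, B2=F, B3=F, B4=T
union over the pool: B1=T, B1=F, B2=T, B2=F, B3=T, B3=F, B4=T
uncovered (1 of 8): B4=F
Answer: 1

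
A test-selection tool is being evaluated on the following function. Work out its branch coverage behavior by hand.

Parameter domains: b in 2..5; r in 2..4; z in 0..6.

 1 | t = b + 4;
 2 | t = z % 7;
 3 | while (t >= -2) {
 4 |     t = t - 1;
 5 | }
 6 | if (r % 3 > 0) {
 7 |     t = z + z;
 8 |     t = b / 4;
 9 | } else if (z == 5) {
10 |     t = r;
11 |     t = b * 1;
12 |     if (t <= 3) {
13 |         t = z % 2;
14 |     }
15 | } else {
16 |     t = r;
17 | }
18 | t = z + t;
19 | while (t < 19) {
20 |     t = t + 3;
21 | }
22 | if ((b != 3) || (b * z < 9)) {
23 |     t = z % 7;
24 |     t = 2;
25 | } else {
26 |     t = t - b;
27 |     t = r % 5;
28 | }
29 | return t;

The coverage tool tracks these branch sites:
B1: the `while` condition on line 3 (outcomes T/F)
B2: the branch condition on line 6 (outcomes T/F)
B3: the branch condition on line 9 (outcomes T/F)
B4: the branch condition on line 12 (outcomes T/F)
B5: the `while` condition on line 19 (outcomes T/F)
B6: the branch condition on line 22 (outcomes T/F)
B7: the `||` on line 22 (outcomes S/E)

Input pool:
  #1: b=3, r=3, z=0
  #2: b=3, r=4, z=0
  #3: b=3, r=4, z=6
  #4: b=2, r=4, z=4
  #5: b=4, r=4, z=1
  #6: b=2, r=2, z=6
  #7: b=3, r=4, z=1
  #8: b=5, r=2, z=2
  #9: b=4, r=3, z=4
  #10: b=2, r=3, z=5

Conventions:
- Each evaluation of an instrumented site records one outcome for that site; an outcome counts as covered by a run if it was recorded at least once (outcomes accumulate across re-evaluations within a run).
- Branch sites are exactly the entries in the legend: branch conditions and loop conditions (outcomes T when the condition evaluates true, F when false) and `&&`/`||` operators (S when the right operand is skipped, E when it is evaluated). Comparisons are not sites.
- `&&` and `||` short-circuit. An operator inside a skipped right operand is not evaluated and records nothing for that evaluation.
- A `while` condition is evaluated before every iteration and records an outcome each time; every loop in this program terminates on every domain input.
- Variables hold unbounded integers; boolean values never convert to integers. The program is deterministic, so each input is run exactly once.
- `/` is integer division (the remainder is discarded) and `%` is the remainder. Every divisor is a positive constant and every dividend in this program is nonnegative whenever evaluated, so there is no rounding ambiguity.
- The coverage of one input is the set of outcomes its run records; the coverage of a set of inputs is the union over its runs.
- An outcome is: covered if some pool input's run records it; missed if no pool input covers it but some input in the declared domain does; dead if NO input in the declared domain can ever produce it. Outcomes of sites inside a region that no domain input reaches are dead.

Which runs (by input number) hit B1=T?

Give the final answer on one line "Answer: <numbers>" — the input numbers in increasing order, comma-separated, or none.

input #1 (b=3, r=3, z=0): covers B1=T
input #2 (b=3, r=4, z=0): covers B1=T
input #3 (b=3, r=4, z=6): covers B1=T
input #4 (b=2, r=4, z=4): covers B1=T
input #5 (b=4, r=4, z=1): covers B1=T
input #6 (b=2, r=2, z=6): covers B1=T
input #7 (b=3, r=4, z=1): covers B1=T
input #8 (b=5, r=2, z=2): covers B1=T
input #9 (b=4, r=3, z=4): covers B1=T
input #10 (b=2, r=3, z=5): covers B1=T

Answer: 1, 2, 3, 4, 5, 6, 7, 8, 9, 10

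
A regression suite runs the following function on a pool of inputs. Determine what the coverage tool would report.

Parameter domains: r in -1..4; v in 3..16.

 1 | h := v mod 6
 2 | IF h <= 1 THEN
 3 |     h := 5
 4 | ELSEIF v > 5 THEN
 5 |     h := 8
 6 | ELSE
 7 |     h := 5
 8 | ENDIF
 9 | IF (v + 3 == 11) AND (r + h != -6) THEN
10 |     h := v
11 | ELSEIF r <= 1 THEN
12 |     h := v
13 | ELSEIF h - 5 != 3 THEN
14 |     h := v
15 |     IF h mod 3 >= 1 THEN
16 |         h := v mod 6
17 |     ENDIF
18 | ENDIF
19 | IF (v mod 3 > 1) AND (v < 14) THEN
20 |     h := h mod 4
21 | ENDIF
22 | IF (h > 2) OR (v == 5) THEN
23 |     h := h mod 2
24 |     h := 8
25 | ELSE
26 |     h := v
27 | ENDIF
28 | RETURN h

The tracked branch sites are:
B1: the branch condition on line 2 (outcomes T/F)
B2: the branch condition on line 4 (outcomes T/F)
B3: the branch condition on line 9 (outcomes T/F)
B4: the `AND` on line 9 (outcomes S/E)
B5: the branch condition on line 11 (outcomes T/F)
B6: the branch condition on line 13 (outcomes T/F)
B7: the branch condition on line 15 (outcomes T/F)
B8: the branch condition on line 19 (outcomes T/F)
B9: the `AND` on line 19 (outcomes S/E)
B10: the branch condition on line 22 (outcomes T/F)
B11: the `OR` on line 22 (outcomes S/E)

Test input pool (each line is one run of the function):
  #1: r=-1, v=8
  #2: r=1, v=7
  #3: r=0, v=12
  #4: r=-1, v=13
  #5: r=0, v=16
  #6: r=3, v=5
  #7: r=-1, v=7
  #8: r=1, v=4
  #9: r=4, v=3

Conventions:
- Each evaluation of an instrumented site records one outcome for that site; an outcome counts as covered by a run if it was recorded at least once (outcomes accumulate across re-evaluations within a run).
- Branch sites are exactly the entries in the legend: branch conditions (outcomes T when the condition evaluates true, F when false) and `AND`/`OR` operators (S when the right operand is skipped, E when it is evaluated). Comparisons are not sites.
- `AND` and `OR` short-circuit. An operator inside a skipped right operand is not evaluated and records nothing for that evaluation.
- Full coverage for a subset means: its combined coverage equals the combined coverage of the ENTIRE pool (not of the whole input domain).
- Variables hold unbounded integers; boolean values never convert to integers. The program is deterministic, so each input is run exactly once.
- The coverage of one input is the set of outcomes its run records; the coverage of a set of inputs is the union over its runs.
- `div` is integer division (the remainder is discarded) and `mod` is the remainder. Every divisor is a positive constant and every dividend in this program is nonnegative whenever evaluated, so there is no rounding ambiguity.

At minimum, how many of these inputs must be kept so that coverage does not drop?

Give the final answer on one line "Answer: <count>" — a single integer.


#1 (r=-1, v=8) -> covered: B1=F, B2=T, B3=T, B4=E, B8=T, B9=E, B10=F, B11=E
#2 (r=1, v=7) -> covered: B1=T, B3=F, B4=S, B5=T, B8=F, B9=S, B10=T, B11=S
#3 (r=0, v=12) -> covered: B1=T, B3=F, B4=S, B5=T, B8=F, B9=S, B10=T, B11=S
#4 (r=-1, v=13) -> covered: B1=T, B3=F, B4=S, B5=T, B8=F, B9=S, B10=T, B11=S
#5 (r=0, v=16) -> covered: B1=F, B2=T, B3=F, B4=S, B5=T, B8=F, B9=S, B10=T, B11=S
#6 (r=3, v=5) -> covered: B1=F, B2=F, B3=F, B4=S, B5=F, B6=T, B7=T, B8=T, B9=E, B10=T, B11=E
#7 (r=-1, v=7) -> covered: B1=T, B3=F, B4=S, B5=T, B8=F, B9=S, B10=T, B11=S
#8 (r=1, v=4) -> covered: B1=F, B2=F, B3=F, B4=S, B5=T, B8=F, B9=S, B10=T, B11=S
#9 (r=4, v=3) -> covered: B1=F, B2=F, B3=F, B4=S, B5=F, B6=T, B7=F, B8=F, B9=S, B10=T, B11=S
union over all inputs: B1=T, B1=F, B2=T, B2=F, B3=T, B3=F, B4=S, B4=E, B5=T, B5=F, B6=T, B7=T, B7=F, B8=T, B8=F, B9=S, B9=E, B10=T, B10=F, B11=S, B11=E (21 outcomes)
size 1 is not enough: best union over all size-1 subsets is 11/21
size 2 is not enough: best union over all size-2 subsets is 18/21
size 3 is not enough: best union over all size-3 subsets is 20/21
at size 4, {1, 2, 6, 9} reaches all 21 outcomes; every lexicographically earlier size-4 subset fails
Answer: 4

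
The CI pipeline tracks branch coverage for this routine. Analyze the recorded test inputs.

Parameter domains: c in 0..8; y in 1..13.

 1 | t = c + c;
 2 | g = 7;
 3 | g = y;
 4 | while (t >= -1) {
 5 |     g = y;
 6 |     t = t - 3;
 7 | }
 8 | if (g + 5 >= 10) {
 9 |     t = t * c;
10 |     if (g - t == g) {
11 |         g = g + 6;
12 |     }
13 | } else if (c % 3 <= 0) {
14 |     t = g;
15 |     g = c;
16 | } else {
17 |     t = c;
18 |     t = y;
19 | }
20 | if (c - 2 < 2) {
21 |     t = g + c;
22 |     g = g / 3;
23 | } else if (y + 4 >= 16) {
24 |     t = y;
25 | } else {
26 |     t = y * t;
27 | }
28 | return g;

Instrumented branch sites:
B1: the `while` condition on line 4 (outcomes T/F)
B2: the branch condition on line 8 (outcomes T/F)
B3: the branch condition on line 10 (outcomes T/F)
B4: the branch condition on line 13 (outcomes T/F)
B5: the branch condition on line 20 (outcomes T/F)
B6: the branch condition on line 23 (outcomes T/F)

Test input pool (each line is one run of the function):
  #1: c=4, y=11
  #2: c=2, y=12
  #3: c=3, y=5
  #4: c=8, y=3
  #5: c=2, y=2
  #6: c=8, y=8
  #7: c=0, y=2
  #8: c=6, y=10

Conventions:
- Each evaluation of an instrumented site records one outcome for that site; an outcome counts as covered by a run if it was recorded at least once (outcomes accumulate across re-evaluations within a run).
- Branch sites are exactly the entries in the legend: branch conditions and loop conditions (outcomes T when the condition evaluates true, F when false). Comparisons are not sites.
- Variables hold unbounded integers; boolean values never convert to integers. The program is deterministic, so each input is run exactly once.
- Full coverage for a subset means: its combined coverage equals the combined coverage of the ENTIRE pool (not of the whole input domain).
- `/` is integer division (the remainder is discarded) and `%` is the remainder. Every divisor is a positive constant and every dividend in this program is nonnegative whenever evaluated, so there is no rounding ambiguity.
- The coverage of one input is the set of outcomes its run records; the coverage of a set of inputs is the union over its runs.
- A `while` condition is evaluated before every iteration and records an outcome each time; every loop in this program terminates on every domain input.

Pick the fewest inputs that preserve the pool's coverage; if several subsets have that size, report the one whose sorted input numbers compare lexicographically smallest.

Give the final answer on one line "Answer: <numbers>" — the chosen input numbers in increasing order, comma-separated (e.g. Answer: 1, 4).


run #1 (c=4, y=11) records B1=T, B1=F, B2=T, B3=F, B5=F, B6=F
run #2 (c=2, y=12) records B1=T, B1=F, B2=T, B3=F, B5=T
run #3 (c=3, y=5) records B1=T, B1=F, B2=T, B3=F, B5=T
run #4 (c=8, y=3) records B1=T, B1=F, B2=F, B4=F, B5=F, B6=F
run #5 (c=2, y=2) records B1=T, B1=F, B2=F, B4=F, B5=T
run #6 (c=8, y=8) records B1=T, B1=F, B2=T, B3=F, B5=F, B6=F
run #7 (c=0, y=2) records B1=T, B1=F, B2=F, B4=T, B5=T
run #8 (c=6, y=10) records B1=T, B1=F, B2=T, B3=F, B5=F, B6=F
union over all inputs: B1=T, B1=F, B2=T, B2=F, B3=F, B4=T, B4=F, B5=T, B5=F, B6=F (10 outcomes)
size 1 is not enough: best union over all size-1 subsets is 6/10
size 2 is not enough: best union over all size-2 subsets is 9/10
the canonical winner is {1, 4, 7}: size 3, full 10-outcome coverage, earliest index list among size-3 covers
Answer: 1, 4, 7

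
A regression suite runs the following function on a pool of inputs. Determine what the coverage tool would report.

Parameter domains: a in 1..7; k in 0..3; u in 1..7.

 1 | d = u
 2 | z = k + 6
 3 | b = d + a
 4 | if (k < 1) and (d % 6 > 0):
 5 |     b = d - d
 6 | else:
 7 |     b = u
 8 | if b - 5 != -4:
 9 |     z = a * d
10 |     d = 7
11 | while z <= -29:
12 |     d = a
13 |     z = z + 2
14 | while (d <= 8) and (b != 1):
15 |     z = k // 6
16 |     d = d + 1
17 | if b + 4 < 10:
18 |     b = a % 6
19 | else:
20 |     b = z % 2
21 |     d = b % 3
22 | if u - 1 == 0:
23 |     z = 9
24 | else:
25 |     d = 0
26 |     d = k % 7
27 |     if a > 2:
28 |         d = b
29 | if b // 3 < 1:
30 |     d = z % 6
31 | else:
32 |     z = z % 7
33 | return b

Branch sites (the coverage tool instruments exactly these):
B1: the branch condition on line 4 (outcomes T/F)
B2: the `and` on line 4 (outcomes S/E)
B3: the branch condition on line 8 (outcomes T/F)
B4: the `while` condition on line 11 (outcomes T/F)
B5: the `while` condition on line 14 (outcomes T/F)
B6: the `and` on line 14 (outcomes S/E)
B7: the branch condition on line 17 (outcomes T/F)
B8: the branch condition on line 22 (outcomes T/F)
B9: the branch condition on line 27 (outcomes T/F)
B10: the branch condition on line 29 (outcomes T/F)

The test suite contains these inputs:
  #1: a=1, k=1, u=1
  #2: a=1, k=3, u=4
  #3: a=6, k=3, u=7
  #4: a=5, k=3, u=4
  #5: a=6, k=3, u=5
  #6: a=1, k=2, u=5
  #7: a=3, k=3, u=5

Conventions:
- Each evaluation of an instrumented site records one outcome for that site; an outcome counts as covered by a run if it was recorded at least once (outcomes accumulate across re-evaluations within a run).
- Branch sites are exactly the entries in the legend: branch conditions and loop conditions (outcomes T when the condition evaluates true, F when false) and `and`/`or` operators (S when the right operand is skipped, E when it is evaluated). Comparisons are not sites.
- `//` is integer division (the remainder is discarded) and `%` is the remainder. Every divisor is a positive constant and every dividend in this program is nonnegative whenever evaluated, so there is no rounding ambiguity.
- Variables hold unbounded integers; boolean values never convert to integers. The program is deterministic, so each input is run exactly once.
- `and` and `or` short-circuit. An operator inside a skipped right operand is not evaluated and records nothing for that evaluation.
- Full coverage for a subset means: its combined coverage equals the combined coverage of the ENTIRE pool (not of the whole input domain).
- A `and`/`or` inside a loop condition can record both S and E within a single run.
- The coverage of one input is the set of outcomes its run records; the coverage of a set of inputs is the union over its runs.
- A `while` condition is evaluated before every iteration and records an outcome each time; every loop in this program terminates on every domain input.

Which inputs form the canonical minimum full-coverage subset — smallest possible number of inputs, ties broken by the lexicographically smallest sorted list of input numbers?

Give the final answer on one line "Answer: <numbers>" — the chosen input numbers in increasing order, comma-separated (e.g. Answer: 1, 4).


input #1 (a=1, k=1, u=1): events B2->S, B1->F, B3->F, B4->F, B6->E, B5->F, B7->T, B8->T, B10->T; covers B1=F, B2=S, B3=F, B4=F, B5=F, B6=E, B7=T, B8=T, B10=T
input #2 (a=1, k=3, u=4): events B2->S, B1->F, B3->T, B4->F, B6->E, B5->T, B6->E, B5->T, B6->S, B5->F, B7->T, B8->F, B9->F, B10->T; covers B1=F, B2=S, B3=T, B4=F, B5=T, B5=F, B6=S, B6=E, B7=T, B8=F, B9=F, B10=T
input #3 (a=6, k=3, u=7): events B2->S, B1->F, B3->T, B4->F, B6->E, B5->T, B6->E, B5->T, B6->S, B5->F, B7->F, B8->F, B9->T, B10->T; covers B1=F, B2=S, B3=T, B4=F, B5=T, B5=F, B6=S, B6=E, B7=F, B8=F, B9=T, B10=T
input #4 (a=5, k=3, u=4): events B2->S, B1->F, B3->T, B4->F, B6->E, B5->T, B6->E, B5->T, B6->S, B5->F, B7->T, B8->F, B9->T, B10->F; covers B1=F, B2=S, B3=T, B4=F, B5=T, B5=F, B6=S, B6=E, B7=T, B8=F, B9=T, B10=F
input #5 (a=6, k=3, u=5): events B2->S, B1->F, B3->T, B4->F, B6->E, B5->T, B6->E, B5->T, B6->S, B5->F, B7->T, B8->F, B9->T, B10->T; covers B1=F, B2=S, B3=T, B4=F, B5=T, B5=F, B6=S, B6=E, B7=T, B8=F, B9=T, B10=T
input #6 (a=1, k=2, u=5): events B2->S, B1->F, B3->T, B4->F, B6->E, B5->T, B6->E, B5->T, B6->S, B5->F, B7->T, B8->F, B9->F, B10->T; covers B1=F, B2=S, B3=T, B4=F, B5=T, B5=F, B6=S, B6=E, B7=T, B8=F, B9=F, B10=T
input #7 (a=3, k=3, u=5): events B2->S, B1->F, B3->T, B4->F, B6->E, B5->T, B6->E, B5->T, B6->S, B5->F, B7->T, B8->F, B9->T, B10->F; covers B1=F, B2=S, B3=T, B4=F, B5=T, B5=F, B6=S, B6=E, B7=T, B8=F, B9=T, B10=F
pool-wide coverage (17 outcomes): B1=F, B2=S, B3=T, B3=F, B4=F, B5=T, B5=F, B6=S, B6=E, B7=T, B7=F, B8=T, B8=F, B9=T, B9=F, B10=T, B10=F
checked all size-1 subsets: none covers 17 outcomes (max 12/17)
checked all size-2 subsets: none covers 17 outcomes (max 15/17)
checked all size-3 subsets: none covers 17 outcomes (max 16/17)
at size 4, {1, 2, 3, 4} reaches all 17 outcomes; every lexicographically earlier size-4 subset fails
Answer: 1, 2, 3, 4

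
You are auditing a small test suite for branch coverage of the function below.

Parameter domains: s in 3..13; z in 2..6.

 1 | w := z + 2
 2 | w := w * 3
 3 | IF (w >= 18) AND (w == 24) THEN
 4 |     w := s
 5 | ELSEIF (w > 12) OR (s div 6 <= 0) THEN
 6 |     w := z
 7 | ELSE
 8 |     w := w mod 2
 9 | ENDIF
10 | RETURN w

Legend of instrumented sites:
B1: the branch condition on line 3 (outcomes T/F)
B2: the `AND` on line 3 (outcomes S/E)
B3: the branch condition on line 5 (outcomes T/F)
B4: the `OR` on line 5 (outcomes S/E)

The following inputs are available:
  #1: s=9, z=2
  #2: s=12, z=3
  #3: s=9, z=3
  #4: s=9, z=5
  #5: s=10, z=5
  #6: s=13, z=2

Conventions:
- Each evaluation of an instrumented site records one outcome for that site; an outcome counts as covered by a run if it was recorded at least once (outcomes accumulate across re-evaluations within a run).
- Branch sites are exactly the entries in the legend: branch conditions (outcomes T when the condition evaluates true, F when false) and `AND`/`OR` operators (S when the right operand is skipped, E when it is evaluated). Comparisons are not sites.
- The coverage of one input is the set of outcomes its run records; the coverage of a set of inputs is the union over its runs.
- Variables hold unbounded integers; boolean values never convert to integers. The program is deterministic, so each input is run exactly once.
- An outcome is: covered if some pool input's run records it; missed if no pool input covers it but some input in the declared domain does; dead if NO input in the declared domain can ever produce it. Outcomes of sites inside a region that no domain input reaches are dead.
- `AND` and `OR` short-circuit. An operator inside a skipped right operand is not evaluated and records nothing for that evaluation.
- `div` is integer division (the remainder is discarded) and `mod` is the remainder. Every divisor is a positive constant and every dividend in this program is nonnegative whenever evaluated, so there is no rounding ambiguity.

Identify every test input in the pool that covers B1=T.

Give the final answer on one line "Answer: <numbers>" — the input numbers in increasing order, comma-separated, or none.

input #1 (s=9, z=2): does not record B1=T
input #2 (s=12, z=3): does not record B1=T
input #3 (s=9, z=3): does not record B1=T
input #4 (s=9, z=5): does not record B1=T
input #5 (s=10, z=5): does not record B1=T
input #6 (s=13, z=2): does not record B1=T

Answer: none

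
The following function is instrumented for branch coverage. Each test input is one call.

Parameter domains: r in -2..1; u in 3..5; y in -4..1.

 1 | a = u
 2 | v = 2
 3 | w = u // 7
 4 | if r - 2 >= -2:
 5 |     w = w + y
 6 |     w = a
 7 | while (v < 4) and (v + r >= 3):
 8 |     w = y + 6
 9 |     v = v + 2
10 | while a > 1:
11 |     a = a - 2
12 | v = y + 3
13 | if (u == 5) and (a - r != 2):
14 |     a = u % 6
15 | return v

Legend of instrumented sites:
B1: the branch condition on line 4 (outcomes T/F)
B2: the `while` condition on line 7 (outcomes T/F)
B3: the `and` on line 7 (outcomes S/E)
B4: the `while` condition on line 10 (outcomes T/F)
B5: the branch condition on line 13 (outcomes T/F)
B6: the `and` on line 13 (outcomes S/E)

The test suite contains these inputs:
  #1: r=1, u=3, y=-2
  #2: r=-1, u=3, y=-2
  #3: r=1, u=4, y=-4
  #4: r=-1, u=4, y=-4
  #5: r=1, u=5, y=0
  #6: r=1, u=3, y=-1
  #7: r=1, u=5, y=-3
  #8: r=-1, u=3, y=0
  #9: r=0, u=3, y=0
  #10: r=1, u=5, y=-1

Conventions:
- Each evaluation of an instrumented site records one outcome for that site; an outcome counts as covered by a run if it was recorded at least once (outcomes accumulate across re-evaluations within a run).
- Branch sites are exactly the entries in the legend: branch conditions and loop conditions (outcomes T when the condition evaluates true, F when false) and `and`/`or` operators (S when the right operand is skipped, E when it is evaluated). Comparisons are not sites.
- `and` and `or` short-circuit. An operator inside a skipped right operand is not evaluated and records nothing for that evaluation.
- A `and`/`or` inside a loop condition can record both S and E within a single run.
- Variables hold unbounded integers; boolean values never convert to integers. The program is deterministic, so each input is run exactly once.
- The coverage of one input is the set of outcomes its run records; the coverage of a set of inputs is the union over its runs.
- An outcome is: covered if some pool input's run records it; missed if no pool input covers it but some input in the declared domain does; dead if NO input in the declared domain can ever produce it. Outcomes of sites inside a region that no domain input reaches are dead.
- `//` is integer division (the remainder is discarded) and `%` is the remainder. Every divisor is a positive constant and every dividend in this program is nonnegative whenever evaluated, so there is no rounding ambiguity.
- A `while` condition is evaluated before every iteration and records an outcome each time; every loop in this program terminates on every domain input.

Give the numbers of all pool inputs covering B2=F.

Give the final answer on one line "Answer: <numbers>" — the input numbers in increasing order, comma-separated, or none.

input #1 (r=1, u=3, y=-2): covers B2=F
input #2 (r=-1, u=3, y=-2): covers B2=F
input #3 (r=1, u=4, y=-4): covers B2=F
input #4 (r=-1, u=4, y=-4): covers B2=F
input #5 (r=1, u=5, y=0): covers B2=F
input #6 (r=1, u=3, y=-1): covers B2=F
input #7 (r=1, u=5, y=-3): covers B2=F
input #8 (r=-1, u=3, y=0): covers B2=F
input #9 (r=0, u=3, y=0): covers B2=F
input #10 (r=1, u=5, y=-1): covers B2=F

Answer: 1, 2, 3, 4, 5, 6, 7, 8, 9, 10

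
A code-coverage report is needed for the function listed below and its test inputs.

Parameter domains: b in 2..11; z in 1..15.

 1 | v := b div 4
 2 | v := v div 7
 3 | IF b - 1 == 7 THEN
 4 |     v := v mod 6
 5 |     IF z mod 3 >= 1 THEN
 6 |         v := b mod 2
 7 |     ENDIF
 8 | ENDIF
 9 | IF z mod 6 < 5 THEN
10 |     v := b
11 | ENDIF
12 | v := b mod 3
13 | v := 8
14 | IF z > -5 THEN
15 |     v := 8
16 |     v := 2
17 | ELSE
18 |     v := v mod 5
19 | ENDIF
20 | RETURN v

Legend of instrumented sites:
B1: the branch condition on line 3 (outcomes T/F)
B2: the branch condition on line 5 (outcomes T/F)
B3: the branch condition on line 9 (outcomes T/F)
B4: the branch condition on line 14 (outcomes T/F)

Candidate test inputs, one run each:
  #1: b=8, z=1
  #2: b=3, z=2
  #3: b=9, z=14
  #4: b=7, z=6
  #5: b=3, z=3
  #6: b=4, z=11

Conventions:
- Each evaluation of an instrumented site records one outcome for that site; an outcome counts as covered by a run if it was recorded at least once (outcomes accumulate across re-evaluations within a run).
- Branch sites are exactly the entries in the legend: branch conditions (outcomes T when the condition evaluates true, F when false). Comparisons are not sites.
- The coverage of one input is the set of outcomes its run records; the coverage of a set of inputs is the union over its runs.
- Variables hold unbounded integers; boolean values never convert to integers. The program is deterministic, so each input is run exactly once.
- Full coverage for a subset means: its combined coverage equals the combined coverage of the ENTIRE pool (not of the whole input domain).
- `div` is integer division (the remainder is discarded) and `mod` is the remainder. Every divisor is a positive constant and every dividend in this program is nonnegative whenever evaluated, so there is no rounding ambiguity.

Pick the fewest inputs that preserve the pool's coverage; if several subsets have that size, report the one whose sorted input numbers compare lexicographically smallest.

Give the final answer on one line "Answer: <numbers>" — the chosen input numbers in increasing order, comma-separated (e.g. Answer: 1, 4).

input #1, b=8, z=1: events B1->T, B2->T, B3->T, B4->T; outcomes B1=T, B2=T, B3=T, B4=T
input #2, b=3, z=2: events B1->F, B3->T, B4->T; outcomes B1=F, B3=T, B4=T
input #3, b=9, z=14: events B1->F, B3->T, B4->T; outcomes B1=F, B3=T, B4=T
input #4, b=7, z=6: events B1->F, B3->T, B4->T; outcomes B1=F, B3=T, B4=T
input #5, b=3, z=3: events B1->F, B3->T, B4->T; outcomes B1=F, B3=T, B4=T
input #6, b=4, z=11: events B1->F, B3->F, B4->T; outcomes B1=F, B3=F, B4=T
pool-wide coverage (6 outcomes): B1=T, B1=F, B2=T, B3=T, B3=F, B4=T
checked all size-1 subsets: none covers 6 outcomes (max 4/6)
size 2: inputs {1, 6} cover all 6 outcomes, and no lexicographically smaller subset of this size does

Answer: 1, 6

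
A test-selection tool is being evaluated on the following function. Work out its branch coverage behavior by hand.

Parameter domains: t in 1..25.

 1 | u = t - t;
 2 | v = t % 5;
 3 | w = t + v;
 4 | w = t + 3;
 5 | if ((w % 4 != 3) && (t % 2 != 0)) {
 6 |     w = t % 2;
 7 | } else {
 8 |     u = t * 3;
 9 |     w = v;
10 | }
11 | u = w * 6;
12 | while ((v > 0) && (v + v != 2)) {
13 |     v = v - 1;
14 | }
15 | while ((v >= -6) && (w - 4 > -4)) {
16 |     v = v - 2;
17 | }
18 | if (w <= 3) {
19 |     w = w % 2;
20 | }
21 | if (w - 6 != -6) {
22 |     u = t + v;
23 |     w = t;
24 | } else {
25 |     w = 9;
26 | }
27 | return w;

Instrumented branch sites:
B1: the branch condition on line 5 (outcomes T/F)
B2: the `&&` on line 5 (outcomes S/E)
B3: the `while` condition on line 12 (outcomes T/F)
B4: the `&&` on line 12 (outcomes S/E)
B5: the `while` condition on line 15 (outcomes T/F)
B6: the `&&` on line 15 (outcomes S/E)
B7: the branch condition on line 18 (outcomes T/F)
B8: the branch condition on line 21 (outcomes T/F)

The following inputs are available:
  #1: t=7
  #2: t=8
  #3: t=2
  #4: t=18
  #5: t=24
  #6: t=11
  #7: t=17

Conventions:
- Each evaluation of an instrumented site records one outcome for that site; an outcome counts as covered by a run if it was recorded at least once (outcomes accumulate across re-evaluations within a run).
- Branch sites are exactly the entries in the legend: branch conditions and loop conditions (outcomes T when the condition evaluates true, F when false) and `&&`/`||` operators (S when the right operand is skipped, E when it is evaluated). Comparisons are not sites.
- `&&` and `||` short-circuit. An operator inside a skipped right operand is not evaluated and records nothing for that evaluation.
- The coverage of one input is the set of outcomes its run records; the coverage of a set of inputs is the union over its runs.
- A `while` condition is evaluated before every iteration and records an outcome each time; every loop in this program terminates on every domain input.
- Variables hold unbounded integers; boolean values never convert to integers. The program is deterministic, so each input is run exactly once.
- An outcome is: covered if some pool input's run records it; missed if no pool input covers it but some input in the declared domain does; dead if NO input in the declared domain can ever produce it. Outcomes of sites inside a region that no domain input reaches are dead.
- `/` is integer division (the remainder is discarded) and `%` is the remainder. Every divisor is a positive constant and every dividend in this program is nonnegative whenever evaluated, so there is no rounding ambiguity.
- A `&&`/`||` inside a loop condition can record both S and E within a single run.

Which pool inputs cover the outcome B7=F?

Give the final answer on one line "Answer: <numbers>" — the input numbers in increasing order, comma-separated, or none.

input #1 (t=7): does not produce B7=F
input #2 (t=8): does not produce B7=F
input #3 (t=2): does not produce B7=F
input #4 (t=18): does not produce B7=F
input #5 (t=24): produces B7=F
input #6 (t=11): does not produce B7=F
input #7 (t=17): does not produce B7=F

Answer: 5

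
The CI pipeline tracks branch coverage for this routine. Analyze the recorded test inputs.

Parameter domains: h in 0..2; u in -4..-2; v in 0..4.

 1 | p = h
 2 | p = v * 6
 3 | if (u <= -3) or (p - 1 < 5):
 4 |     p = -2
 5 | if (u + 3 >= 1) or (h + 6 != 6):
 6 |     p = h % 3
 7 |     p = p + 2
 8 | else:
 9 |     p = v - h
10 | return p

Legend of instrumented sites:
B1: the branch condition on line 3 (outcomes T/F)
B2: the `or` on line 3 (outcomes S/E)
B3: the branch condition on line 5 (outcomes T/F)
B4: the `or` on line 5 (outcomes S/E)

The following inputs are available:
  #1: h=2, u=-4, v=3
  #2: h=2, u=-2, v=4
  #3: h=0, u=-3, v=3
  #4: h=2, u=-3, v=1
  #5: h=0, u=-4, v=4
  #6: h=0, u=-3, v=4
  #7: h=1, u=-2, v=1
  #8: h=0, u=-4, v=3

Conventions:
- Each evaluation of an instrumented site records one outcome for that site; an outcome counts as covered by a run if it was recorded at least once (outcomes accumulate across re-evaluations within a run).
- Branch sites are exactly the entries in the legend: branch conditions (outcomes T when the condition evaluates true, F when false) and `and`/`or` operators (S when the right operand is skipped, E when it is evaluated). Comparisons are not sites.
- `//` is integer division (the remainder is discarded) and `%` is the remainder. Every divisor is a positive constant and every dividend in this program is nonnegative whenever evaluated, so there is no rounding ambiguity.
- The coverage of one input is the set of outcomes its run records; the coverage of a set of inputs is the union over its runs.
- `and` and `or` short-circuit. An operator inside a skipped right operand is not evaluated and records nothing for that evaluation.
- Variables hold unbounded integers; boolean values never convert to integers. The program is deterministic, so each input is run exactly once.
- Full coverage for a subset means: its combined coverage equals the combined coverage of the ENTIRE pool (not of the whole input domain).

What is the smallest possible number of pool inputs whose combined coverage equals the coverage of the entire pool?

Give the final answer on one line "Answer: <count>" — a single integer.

run #1 (h=2, u=-4, v=3) records B1=T, B2=S, B3=T, B4=E
run #2 (h=2, u=-2, v=4) records B1=F, B2=E, B3=T, B4=S
run #3 (h=0, u=-3, v=3) records B1=T, B2=S, B3=F, B4=E
run #4 (h=2, u=-3, v=1) records B1=T, B2=S, B3=T, B4=E
run #5 (h=0, u=-4, v=4) records B1=T, B2=S, B3=F, B4=E
run #6 (h=0, u=-3, v=4) records B1=T, B2=S, B3=F, B4=E
run #7 (h=1, u=-2, v=1) records B1=F, B2=E, B3=T, B4=S
run #8 (h=0, u=-4, v=3) records B1=T, B2=S, B3=F, B4=E
pool-wide coverage (8 outcomes): B1=T, B1=F, B2=S, B2=E, B3=T, B3=F, B4=S, B4=E
checked all size-1 subsets: none covers 8 outcomes (max 4/8)
at size 2, {2, 3} reaches all 8 outcomes; every lexicographically earlier size-2 subset fails

Answer: 2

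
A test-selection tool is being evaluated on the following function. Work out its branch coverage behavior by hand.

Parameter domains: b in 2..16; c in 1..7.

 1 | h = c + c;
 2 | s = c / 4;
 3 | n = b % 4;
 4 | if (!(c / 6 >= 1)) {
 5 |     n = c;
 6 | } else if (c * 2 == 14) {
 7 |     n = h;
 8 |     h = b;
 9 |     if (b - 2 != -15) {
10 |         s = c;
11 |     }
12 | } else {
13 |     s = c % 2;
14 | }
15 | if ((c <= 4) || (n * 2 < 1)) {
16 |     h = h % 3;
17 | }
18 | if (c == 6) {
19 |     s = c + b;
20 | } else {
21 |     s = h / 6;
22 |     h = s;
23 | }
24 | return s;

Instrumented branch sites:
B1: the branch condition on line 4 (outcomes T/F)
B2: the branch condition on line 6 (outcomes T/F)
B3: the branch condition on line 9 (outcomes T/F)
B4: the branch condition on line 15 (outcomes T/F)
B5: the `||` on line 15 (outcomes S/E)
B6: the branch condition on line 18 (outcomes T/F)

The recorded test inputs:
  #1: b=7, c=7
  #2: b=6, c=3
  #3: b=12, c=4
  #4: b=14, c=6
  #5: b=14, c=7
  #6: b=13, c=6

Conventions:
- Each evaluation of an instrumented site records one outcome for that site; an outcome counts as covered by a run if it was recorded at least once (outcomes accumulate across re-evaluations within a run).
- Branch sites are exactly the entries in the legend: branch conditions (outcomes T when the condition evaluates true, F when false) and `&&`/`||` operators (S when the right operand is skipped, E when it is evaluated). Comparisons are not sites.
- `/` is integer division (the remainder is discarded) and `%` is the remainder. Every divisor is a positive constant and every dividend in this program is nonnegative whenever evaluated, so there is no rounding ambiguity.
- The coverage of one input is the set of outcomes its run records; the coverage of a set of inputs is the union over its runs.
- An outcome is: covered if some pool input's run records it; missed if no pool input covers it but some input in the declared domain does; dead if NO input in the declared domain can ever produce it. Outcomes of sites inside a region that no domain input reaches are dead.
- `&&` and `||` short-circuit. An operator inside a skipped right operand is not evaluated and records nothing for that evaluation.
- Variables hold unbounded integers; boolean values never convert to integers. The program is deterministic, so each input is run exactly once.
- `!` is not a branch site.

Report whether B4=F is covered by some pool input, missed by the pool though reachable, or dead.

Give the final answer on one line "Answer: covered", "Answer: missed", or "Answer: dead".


B4=F is recorded by pool input(s) 1, 4, 5, 6 -> covered
Answer: covered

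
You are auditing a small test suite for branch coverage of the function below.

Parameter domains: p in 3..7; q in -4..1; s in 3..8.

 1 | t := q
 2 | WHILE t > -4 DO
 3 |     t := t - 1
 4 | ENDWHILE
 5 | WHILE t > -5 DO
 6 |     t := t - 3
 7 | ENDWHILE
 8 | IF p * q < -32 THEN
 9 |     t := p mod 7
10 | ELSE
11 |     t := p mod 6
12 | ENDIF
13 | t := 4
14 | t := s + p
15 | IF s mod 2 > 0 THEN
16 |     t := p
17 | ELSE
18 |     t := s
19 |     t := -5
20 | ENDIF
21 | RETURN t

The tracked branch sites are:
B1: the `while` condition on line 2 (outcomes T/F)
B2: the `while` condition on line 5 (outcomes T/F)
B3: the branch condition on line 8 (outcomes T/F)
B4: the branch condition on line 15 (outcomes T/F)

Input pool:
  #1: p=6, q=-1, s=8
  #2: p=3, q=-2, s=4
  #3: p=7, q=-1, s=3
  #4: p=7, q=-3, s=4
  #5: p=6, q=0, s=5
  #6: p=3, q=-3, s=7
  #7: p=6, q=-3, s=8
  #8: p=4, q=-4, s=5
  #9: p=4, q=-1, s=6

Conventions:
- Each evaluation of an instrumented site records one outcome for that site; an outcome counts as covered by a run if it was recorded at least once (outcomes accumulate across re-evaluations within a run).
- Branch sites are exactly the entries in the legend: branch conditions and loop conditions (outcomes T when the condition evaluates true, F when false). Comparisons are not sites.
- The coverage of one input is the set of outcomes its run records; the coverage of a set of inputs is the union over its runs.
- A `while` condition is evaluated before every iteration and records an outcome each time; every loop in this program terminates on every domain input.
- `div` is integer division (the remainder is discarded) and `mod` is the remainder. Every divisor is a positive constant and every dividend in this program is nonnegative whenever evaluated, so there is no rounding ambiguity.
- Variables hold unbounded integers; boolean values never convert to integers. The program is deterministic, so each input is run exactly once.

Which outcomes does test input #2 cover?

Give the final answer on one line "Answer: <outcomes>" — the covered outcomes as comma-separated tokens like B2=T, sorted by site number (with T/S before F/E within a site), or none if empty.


Tracing the run of input #2 (p=3, q=-2, s=4):
  B1->T, B1->T, B1->F, B2->T, B2->F, B3->F, B4->F
distinct outcomes covered: B1=T, B1=F, B2=T, B2=F, B3=F, B4=F
Answer: B1=T, B1=F, B2=T, B2=F, B3=F, B4=F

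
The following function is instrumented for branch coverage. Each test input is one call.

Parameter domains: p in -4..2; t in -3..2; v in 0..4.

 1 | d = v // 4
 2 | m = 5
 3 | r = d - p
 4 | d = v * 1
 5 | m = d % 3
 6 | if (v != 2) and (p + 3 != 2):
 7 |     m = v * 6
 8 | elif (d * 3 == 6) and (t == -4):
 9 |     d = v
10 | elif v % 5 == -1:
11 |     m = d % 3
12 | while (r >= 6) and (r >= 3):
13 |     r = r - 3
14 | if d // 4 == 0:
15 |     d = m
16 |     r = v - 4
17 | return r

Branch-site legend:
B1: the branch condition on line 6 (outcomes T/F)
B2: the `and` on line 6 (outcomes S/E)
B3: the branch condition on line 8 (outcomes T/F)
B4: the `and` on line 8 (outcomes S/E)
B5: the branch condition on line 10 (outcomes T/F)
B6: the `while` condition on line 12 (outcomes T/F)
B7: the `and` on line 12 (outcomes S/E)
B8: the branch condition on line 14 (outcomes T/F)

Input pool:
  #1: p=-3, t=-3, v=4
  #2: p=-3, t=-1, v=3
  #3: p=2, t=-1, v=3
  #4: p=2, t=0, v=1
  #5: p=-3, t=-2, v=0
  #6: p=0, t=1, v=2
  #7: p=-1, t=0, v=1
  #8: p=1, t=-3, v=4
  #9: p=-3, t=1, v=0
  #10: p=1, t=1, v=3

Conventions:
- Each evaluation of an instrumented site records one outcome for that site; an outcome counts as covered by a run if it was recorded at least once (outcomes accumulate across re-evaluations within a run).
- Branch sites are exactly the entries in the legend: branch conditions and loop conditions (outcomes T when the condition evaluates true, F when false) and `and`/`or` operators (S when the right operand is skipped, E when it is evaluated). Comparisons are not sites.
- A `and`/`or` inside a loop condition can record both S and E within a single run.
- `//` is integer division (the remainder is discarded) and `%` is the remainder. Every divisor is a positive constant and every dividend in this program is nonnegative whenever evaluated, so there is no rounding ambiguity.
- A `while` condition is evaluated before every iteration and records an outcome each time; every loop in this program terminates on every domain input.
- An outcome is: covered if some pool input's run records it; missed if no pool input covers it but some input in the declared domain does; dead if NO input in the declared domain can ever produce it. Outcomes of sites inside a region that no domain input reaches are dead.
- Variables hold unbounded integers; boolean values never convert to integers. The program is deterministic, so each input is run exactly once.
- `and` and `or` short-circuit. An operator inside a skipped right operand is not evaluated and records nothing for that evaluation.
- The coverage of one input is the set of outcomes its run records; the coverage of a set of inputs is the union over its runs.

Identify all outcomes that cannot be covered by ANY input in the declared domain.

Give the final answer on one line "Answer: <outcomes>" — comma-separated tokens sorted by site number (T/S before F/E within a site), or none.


checking every outcome against all 210 domain inputs:
  B3=T: zero occurrences over every domain input -> dead
  B5=T: zero occurrences over every domain input -> dead
  B6=T: zero occurrences over every domain input -> dead
  B7=E: zero occurrences over every domain input -> dead
  reachable outcomes have witnesses, e.g. B1=T (e.g. p=-4, t=-3, v=0), B1=F (e.g. p=-4, t=-3, v=2), B2=S (e.g. p=-4, t=-3, v=2), B2=E (e.g. p=-4, t=-3, v=0)
Answer: B3=T, B5=T, B6=T, B7=E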